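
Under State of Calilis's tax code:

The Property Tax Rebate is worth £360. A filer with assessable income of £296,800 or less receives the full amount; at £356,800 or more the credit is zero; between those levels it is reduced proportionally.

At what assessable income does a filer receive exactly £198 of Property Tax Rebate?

£198 is 198/360 of the full £360, so 162/360 of the £60,000 range has been used: income = £296,800 + £60,000 × 162/360 = £323,800.

£323,800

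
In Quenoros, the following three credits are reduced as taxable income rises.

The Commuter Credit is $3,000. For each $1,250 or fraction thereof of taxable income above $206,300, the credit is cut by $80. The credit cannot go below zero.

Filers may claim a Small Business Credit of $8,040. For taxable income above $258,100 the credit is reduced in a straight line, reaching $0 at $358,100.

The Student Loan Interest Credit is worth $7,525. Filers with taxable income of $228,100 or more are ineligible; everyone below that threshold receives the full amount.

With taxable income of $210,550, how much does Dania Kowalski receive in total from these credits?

Commuter Credit: income exceeds $206,300 by $4,250, which is 4 full-or-partial $1,250 increments; reduction = 4 × $80 = $320, leaving $2,680.
Small Business Credit: $210,550 is at or below the $258,100 threshold, so the full $8,040 applies.
Student Loan Interest Credit: $210,550 is below the $228,100 cutoff, so the full $7,525 applies.
Total: $2,680 + $8,040 + $7,525 = $18,245.

$18,245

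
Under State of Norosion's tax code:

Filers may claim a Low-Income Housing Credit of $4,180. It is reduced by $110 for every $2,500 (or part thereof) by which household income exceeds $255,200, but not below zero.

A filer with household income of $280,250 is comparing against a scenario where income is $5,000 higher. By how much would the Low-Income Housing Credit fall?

$220

At $280,250 — income exceeds $255,200 by $25,050, which is 11 full-or-partial $2,500 increments; reduction = 11 × $110 = $1,210, leaving $2,970.
At $285,250 — income exceeds $255,200 by $30,050, which is 13 full-or-partial $2,500 increments; reduction = 13 × $110 = $1,430, leaving $2,750.
Lost: $2,970 − $2,750 = $220.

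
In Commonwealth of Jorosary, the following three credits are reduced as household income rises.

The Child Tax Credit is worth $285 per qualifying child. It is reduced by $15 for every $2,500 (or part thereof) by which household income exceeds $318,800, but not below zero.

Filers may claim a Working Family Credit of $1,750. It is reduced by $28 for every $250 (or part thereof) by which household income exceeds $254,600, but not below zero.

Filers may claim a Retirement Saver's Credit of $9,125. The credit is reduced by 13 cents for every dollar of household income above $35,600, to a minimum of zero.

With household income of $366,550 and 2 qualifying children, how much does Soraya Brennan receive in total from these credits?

$270

Child Tax Credit: base = 2 × $285 = $570. income exceeds $318,800 by $47,750, which is 20 full-or-partial $2,500 increments; reduction = 20 × $15 = $300, leaving $270.
Working Family Credit: income exceeds $254,600 by $111,950 → 448 increments × $28 = $12,544 ≥ base, so the credit is $0.
Retirement Saver's Credit: 13% of the $330,950 excess over $35,600 is $43,023.50 ≥ base, so the credit is $0.
Total: $270 + $0 + $0 = $270.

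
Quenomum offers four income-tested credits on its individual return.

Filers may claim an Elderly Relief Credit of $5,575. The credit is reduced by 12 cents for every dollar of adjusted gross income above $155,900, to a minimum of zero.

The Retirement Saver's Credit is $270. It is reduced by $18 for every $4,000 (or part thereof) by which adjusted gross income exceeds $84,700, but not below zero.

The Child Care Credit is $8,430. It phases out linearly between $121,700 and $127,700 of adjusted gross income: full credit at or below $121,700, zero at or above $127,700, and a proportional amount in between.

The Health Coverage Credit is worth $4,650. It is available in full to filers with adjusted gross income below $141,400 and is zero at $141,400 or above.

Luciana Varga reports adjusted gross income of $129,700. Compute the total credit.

Elderly Relief Credit: $129,700 is at or below the $155,900 threshold, so the full $5,575 applies.
Retirement Saver's Credit: income exceeds $84,700 by $45,000, which is 12 full-or-partial $4,000 increments; reduction = 12 × $18 = $216, leaving $54.
Child Care Credit: $129,700 is at or above $127,700, so the credit is $0.
Health Coverage Credit: $129,700 is below the $141,400 cutoff, so the full $4,650 applies.
Total: $5,575 + $54 + $0 + $4,650 = $10,279.

$10,279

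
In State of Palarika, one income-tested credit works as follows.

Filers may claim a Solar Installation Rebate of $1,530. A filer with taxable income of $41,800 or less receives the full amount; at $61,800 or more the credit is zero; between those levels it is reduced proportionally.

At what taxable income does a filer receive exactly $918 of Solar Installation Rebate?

$918 is 918/1,530 of the full $1,530, so 612/1,530 of the $20,000 range has been used: income = $41,800 + $20,000 × 612/1,530 = $49,800.

$49,800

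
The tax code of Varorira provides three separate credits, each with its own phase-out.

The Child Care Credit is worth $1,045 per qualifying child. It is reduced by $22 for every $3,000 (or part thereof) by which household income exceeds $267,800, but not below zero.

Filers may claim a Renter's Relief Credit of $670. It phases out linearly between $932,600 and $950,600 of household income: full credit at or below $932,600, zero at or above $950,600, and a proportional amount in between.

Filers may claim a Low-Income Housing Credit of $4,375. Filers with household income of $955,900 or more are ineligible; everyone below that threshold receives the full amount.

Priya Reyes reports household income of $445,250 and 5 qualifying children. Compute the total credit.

Child Care Credit: base = 5 × $1,045 = $5,225. income exceeds $267,800 by $177,450, which is 60 full-or-partial $3,000 increments; reduction = 60 × $22 = $1,320, leaving $3,905.
Renter's Relief Credit: $445,250 is at or below the $932,600 threshold, so the full $670 applies.
Low-Income Housing Credit: $445,250 is below the $955,900 cutoff, so the full $4,375 applies.
Total: $3,905 + $670 + $4,375 = $8,950.

$8,950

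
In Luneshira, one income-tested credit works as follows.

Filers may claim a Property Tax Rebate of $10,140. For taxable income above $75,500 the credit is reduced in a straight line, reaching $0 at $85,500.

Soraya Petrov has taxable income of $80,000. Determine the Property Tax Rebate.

Property Tax Rebate: $80,000 is $4,500 into a $10,000 phase-out range, leaving 5,500/10,000 of the credit: $10,140 × 5,500/10,000 = $5,577.

$5,577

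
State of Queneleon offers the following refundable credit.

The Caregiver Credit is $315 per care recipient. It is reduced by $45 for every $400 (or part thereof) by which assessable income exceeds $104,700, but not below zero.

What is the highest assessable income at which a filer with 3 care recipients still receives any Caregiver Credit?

$112,700

Full credit = 3 × $315 = $945.
After 20 increments the reduction is 20 × $45 = $900, leaving $45; one more increment wipes it out. Increment 20 ends at excess 20 × $400 = $8,000, so the highest qualifying income is $104,700 + $8,000 = $112,700.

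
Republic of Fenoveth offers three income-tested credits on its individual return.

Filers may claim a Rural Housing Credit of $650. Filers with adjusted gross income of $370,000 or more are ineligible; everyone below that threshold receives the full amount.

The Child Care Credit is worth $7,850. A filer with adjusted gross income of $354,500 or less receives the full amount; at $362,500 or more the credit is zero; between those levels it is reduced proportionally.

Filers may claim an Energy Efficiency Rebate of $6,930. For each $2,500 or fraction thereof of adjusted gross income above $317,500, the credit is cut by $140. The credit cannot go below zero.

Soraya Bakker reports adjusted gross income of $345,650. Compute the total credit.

Rural Housing Credit: $345,650 is below the $370,000 cutoff, so the full $650 applies.
Child Care Credit: $345,650 is at or below the $354,500 threshold, so the full $7,850 applies.
Energy Efficiency Rebate: income exceeds $317,500 by $28,150, which is 12 full-or-partial $2,500 increments; reduction = 12 × $140 = $1,680, leaving $5,250.
Total: $650 + $7,850 + $5,250 = $13,750.

$13,750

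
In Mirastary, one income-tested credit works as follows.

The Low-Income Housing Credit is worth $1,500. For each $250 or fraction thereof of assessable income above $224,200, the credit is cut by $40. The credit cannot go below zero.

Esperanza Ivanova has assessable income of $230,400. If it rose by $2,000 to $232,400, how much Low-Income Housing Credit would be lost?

At $230,400 — income exceeds $224,200 by $6,200, which is 25 full-or-partial $250 increments; reduction = 25 × $40 = $1,000, leaving $500.
At $232,400 — income exceeds $224,200 by $8,200, which is 33 full-or-partial $250 increments; reduction = 33 × $40 = $1,320, leaving $180.
Lost: $500 − $180 = $320.

$320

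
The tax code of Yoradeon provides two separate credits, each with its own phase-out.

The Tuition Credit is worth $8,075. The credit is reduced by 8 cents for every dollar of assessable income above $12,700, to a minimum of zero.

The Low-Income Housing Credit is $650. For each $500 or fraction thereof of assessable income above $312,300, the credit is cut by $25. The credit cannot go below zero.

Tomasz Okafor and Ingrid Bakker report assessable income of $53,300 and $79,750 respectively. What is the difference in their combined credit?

$2,116

Tomasz ($53,300): Tuition Credit: 8% of the $40,600 excess over $12,700 is $3,248; credit = $8,075 − $3,248 = $4,827. Low-Income Housing Credit: $53,300 is at or below the $312,300 threshold, so the full $650 applies. total $4,827 + $650 = $5,477
Ingrid ($79,750): Tuition Credit: 8% of the $67,050 excess over $12,700 is $5,364; credit = $8,075 − $5,364 = $2,711. Low-Income Housing Credit: $79,750 is at or below the $312,300 threshold, so the full $650 applies. total $2,711 + $650 = $3,361
Difference: |$5,477 − $3,361| = $2,116.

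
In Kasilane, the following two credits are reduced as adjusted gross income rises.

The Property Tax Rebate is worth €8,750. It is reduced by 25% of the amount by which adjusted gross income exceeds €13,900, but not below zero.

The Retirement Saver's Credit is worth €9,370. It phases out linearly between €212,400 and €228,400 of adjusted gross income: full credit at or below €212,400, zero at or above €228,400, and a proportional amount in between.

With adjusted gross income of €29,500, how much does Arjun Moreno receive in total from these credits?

€14,220

Property Tax Rebate: 25% of the €15,600 excess over €13,900 is €3,900; credit = €8,750 − €3,900 = €4,850.
Retirement Saver's Credit: €29,500 is at or below the €212,400 threshold, so the full €9,370 applies.
Total: €4,850 + €9,370 = €14,220.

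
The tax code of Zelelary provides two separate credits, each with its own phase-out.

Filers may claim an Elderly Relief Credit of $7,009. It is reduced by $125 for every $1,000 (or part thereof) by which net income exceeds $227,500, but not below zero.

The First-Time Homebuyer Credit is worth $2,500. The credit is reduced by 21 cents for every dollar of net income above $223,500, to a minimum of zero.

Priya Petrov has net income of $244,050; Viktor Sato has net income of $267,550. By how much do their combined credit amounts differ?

Priya ($244,050): Elderly Relief Credit: income exceeds $227,500 by $16,550, which is 17 full-or-partial $1,000 increments; reduction = 17 × $125 = $2,125, leaving $4,884. First-Time Homebuyer Credit: 21% of the $20,550 excess over $223,500 is $4,315.50 ≥ base, so the credit is $0. total $4,884 + $0 = $4,884
Viktor ($267,550): Elderly Relief Credit: income exceeds $227,500 by $40,050, which is 41 full-or-partial $1,000 increments; reduction = 41 × $125 = $5,125, leaving $1,884. First-Time Homebuyer Credit: 21% of the $44,050 excess over $223,500 is $9,250.50 ≥ base, so the credit is $0. total $1,884 + $0 = $1,884
Difference: |$4,884 − $1,884| = $3,000.

$3,000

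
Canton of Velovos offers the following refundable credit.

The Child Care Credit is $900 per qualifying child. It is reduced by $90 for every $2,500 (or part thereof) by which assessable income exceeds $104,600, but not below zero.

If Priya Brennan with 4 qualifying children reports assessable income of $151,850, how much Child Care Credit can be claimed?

$1,890

Child Care Credit: base = 4 × $900 = $3,600. income exceeds $104,600 by $47,250, which is 19 full-or-partial $2,500 increments; reduction = 19 × $90 = $1,710, leaving $1,890.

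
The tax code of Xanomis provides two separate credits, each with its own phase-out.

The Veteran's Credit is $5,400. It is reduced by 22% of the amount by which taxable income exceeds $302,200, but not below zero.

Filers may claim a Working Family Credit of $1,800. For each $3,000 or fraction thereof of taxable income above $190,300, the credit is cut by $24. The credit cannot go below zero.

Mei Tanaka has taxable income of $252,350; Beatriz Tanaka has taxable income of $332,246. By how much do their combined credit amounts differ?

$6,048

Mei ($252,350): Veteran's Credit: $252,350 is at or below the $302,200 threshold, so the full $5,400 applies. Working Family Credit: income exceeds $190,300 by $62,050, which is 21 full-or-partial $3,000 increments; reduction = 21 × $24 = $504, leaving $1,296. total $5,400 + $1,296 = $6,696
Beatriz ($332,246): Veteran's Credit: 22% of the $30,046 excess over $302,200 is $6,610.12 ≥ base, so the credit is $0. Working Family Credit: income exceeds $190,300 by $141,946, which is 48 full-or-partial $3,000 increments; reduction = 48 × $24 = $1,152, leaving $648. total $0 + $648 = $648
Difference: |$6,696 − $648| = $6,048.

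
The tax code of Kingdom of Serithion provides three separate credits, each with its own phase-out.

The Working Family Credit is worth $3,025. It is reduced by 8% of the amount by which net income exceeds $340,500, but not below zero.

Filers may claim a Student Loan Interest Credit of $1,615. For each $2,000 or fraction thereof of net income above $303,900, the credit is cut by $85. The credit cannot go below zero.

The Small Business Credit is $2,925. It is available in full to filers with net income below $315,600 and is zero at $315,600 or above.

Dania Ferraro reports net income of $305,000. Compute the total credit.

Working Family Credit: $305,000 is at or below the $340,500 threshold, so the full $3,025 applies.
Student Loan Interest Credit: income exceeds $303,900 by $1,100, which is 1 full-or-partial $2,000 increment; reduction = 1 × $85 = $85, leaving $1,530.
Small Business Credit: $305,000 is below the $315,600 cutoff, so the full $2,925 applies.
Total: $3,025 + $1,530 + $2,925 = $7,480.

$7,480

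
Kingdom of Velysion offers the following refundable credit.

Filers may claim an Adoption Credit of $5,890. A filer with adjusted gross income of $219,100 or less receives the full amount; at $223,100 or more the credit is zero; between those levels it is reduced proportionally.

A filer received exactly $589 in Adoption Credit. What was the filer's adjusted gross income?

$222,700

$589 is 589/5,890 of the full $5,890, so 5,301/5,890 of the $4,000 range has been used: income = $219,100 + $4,000 × 5,301/5,890 = $222,700.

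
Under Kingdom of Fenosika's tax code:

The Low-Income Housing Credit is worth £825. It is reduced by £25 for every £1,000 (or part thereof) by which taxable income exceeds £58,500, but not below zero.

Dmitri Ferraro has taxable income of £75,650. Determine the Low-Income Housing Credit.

£375

Low-Income Housing Credit: income exceeds £58,500 by £17,150, which is 18 full-or-partial £1,000 increments; reduction = 18 × £25 = £450, leaving £375.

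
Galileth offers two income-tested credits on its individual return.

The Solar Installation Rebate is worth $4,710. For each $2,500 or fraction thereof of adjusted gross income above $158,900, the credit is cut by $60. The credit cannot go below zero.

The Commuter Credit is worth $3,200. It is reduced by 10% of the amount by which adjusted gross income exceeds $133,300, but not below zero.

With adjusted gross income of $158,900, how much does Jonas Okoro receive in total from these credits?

Solar Installation Rebate: $158,900 is at or below the $158,900 threshold, so the full $4,710 applies.
Commuter Credit: 10% of the $25,600 excess over $133,300 is $2,560; credit = $3,200 − $2,560 = $640.
Total: $4,710 + $640 = $5,350.

$5,350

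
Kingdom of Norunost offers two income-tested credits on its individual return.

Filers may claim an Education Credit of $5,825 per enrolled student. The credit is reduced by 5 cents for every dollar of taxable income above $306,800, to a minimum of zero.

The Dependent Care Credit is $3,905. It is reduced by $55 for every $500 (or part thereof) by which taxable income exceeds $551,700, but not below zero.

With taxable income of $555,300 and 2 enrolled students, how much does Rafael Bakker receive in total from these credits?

$3,465

Education Credit: base = 2 × $5,825 = $11,650. 5% of the $248,500 excess over $306,800 is $12,425 ≥ base, so the credit is $0.
Dependent Care Credit: income exceeds $551,700 by $3,600, which is 8 full-or-partial $500 increments; reduction = 8 × $55 = $440, leaving $3,465.
Total: $0 + $3,465 = $3,465.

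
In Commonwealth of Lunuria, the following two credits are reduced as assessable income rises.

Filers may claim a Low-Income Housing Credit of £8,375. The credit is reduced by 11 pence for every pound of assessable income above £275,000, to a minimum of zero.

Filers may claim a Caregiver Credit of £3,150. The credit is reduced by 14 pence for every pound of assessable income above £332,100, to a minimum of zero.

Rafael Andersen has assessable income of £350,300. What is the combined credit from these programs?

£694

Low-Income Housing Credit: 11% of the £75,300 excess over £275,000 is £8,283; credit = £8,375 − £8,283 = £92.
Caregiver Credit: 14% of the £18,200 excess over £332,100 is £2,548; credit = £3,150 − £2,548 = £602.
Total: £92 + £602 = £694.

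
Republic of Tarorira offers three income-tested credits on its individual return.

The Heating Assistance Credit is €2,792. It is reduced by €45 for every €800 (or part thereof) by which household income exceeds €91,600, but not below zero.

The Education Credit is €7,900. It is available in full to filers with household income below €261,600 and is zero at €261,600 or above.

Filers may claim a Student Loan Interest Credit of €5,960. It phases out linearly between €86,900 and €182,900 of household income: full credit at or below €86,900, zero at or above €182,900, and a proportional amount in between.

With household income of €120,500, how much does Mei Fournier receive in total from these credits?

€12,901

Heating Assistance Credit: income exceeds €91,600 by €28,900, which is 37 full-or-partial €800 increments; reduction = 37 × €45 = €1,665, leaving €1,127.
Education Credit: €120,500 is below the €261,600 cutoff, so the full €7,900 applies.
Student Loan Interest Credit: €120,500 is €33,600 into a €96,000 phase-out range, leaving 62,400/96,000 of the credit: €5,960 × 62,400/96,000 = €3,874.
Total: €1,127 + €7,900 + €3,874 = €12,901.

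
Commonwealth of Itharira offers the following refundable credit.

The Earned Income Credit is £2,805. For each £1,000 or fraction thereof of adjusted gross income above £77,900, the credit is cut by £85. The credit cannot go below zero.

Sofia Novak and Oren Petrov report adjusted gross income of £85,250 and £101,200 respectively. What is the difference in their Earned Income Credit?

Sofia (£85,250): Earned Income Credit: income exceeds £77,900 by £7,350, which is 8 full-or-partial £1,000 increments; reduction = 8 × £85 = £680, leaving £2,125.
Oren (£101,200): Earned Income Credit: income exceeds £77,900 by £23,300, which is 24 full-or-partial £1,000 increments; reduction = 24 × £85 = £2,040, leaving £765.
Difference: |£2,125 − £765| = £1,360.

£1,360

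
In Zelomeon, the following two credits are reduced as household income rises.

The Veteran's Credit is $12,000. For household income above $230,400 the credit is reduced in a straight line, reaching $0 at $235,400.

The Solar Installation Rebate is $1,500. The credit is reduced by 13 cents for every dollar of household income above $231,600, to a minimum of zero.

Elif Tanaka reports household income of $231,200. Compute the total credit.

$11,580

Veteran's Credit: $231,200 is $800 into a $5,000 phase-out range, leaving 4,200/5,000 of the credit: $12,000 × 4,200/5,000 = $10,080.
Solar Installation Rebate: $231,200 is at or below the $231,600 threshold, so the full $1,500 applies.
Total: $10,080 + $1,500 = $11,580.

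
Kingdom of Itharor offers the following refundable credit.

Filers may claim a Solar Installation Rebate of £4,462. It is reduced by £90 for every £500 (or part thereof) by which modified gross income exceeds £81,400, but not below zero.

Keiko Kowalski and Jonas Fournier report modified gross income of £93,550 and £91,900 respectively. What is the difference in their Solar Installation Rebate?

£360

Keiko (£93,550): Solar Installation Rebate: income exceeds £81,400 by £12,150, which is 25 full-or-partial £500 increments; reduction = 25 × £90 = £2,250, leaving £2,212.
Jonas (£91,900): Solar Installation Rebate: income exceeds £81,400 by £10,500, which is 21 full-or-partial £500 increments; reduction = 21 × £90 = £1,890, leaving £2,572.
Difference: |£2,212 − £2,572| = £360.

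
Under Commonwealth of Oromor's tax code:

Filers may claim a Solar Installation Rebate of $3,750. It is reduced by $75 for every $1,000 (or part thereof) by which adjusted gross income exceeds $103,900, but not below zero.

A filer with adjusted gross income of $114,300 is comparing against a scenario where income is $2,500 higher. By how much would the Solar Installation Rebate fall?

$150

At $114,300 — income exceeds $103,900 by $10,400, which is 11 full-or-partial $1,000 increments; reduction = 11 × $75 = $825, leaving $2,925.
At $116,800 — income exceeds $103,900 by $12,900, which is 13 full-or-partial $1,000 increments; reduction = 13 × $75 = $975, leaving $2,775.
Lost: $2,925 − $2,775 = $150.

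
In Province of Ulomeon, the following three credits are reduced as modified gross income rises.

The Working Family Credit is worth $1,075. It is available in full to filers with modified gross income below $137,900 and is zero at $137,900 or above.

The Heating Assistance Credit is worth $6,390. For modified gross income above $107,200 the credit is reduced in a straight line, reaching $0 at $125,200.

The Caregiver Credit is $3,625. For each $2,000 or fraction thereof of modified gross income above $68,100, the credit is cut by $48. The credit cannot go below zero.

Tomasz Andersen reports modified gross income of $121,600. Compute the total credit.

Working Family Credit: $121,600 is below the $137,900 cutoff, so the full $1,075 applies.
Heating Assistance Credit: $121,600 is $14,400 into a $18,000 phase-out range, leaving 3,600/18,000 of the credit: $6,390 × 3,600/18,000 = $1,278.
Caregiver Credit: income exceeds $68,100 by $53,500, which is 27 full-or-partial $2,000 increments; reduction = 27 × $48 = $1,296, leaving $2,329.
Total: $1,075 + $1,278 + $2,329 = $4,682.

$4,682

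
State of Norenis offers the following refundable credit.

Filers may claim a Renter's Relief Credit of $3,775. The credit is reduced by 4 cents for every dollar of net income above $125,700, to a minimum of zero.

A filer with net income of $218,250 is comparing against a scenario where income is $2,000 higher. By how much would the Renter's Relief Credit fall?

$73

At $218,250 — 4% of the $92,550 excess over $125,700 is $3,702; credit = $3,775 − $3,702 = $73.
At $220,250 — 4% of the $94,550 excess over $125,700 is $3,782 ≥ base, so the credit is $0.
Lost: $73 − $0 = $73.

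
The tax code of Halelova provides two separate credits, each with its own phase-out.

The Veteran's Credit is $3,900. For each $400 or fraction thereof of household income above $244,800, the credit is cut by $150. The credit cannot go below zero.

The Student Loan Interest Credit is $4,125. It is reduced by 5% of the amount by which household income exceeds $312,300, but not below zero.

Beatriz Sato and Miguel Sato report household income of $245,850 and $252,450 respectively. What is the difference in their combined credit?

Beatriz ($245,850): Veteran's Credit: income exceeds $244,800 by $1,050, which is 3 full-or-partial $400 increments; reduction = 3 × $150 = $450, leaving $3,450. Student Loan Interest Credit: $245,850 is at or below the $312,300 threshold, so the full $4,125 applies. total $3,450 + $4,125 = $7,575
Miguel ($252,450): Veteran's Credit: income exceeds $244,800 by $7,650, which is 20 full-or-partial $400 increments; reduction = 20 × $150 = $3,000, leaving $900. Student Loan Interest Credit: $252,450 is at or below the $312,300 threshold, so the full $4,125 applies. total $900 + $4,125 = $5,025
Difference: |$7,575 − $5,025| = $2,550.

$2,550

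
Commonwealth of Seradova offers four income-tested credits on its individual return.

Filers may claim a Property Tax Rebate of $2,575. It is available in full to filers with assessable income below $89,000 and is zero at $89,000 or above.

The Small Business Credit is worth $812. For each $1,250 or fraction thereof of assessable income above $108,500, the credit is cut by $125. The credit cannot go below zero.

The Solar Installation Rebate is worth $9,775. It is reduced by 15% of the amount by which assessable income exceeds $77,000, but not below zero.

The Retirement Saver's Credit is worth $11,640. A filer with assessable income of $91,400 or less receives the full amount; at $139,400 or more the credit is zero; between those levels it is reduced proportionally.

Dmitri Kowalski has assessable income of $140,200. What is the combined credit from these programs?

$295

Property Tax Rebate: $140,200 meets or exceeds the $89,000 cutoff, so the credit is $0.
Small Business Credit: income exceeds $108,500 by $31,700 → 26 increments × $125 = $3,250 ≥ base, so the credit is $0.
Solar Installation Rebate: 15% of the $63,200 excess over $77,000 is $9,480; credit = $9,775 − $9,480 = $295.
Retirement Saver's Credit: $140,200 is at or above $139,400, so the credit is $0.
Total: $0 + $0 + $295 + $0 = $295.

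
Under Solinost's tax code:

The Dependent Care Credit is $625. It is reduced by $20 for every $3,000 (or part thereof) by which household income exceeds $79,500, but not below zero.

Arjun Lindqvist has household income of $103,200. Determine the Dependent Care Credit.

$465

Dependent Care Credit: income exceeds $79,500 by $23,700, which is 8 full-or-partial $3,000 increments; reduction = 8 × $20 = $160, leaving $465.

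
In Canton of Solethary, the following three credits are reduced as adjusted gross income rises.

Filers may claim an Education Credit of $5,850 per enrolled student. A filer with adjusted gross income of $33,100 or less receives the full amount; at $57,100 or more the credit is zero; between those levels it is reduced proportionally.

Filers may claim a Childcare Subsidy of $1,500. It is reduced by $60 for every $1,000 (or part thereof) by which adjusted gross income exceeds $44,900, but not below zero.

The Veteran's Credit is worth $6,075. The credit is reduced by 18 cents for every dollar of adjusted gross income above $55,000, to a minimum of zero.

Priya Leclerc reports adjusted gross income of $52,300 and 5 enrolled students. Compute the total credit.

Education Credit: base = 5 × $5,850 = $29,250. $52,300 is $19,200 into a $24,000 phase-out range, leaving 4,800/24,000 of the credit: $29,250 × 4,800/24,000 = $5,850.
Childcare Subsidy: income exceeds $44,900 by $7,400, which is 8 full-or-partial $1,000 increments; reduction = 8 × $60 = $480, leaving $1,020.
Veteran's Credit: $52,300 is at or below the $55,000 threshold, so the full $6,075 applies.
Total: $5,850 + $1,020 + $6,075 = $12,945.

$12,945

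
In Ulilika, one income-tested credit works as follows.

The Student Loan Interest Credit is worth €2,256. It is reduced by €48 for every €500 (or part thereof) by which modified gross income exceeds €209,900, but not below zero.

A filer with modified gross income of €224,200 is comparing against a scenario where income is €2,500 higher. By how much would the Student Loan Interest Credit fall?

At €224,200 — income exceeds €209,900 by €14,300, which is 29 full-or-partial €500 increments; reduction = 29 × €48 = €1,392, leaving €864.
At €226,700 — income exceeds €209,900 by €16,800, which is 34 full-or-partial €500 increments; reduction = 34 × €48 = €1,632, leaving €624.
Lost: €864 − €624 = €240.

€240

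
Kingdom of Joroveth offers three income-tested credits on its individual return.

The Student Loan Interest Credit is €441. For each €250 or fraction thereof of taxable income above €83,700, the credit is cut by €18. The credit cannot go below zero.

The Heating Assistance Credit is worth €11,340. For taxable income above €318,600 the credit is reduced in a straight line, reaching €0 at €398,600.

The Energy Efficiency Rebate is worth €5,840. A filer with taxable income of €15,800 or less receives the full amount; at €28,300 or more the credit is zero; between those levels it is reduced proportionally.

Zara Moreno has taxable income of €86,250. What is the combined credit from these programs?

€11,583

Student Loan Interest Credit: income exceeds €83,700 by €2,550, which is 11 full-or-partial €250 increments; reduction = 11 × €18 = €198, leaving €243.
Heating Assistance Credit: €86,250 is at or below the €318,600 threshold, so the full €11,340 applies.
Energy Efficiency Rebate: €86,250 is at or above €28,300, so the credit is €0.
Total: €243 + €11,340 + €0 = €11,583.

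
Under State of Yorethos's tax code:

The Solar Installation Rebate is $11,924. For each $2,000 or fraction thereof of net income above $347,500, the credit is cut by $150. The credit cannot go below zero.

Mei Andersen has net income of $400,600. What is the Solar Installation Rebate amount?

$7,874

Solar Installation Rebate: income exceeds $347,500 by $53,100, which is 27 full-or-partial $2,000 increments; reduction = 27 × $150 = $4,050, leaving $7,874.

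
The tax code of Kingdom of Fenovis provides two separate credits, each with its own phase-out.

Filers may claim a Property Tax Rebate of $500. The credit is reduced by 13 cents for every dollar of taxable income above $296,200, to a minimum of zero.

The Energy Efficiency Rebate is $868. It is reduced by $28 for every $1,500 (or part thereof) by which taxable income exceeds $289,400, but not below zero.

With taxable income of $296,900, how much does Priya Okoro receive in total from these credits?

Property Tax Rebate: 13% of the $700 excess over $296,200 is $91; credit = $500 − $91 = $409.
Energy Efficiency Rebate: income exceeds $289,400 by $7,500, which is 5 full-or-partial $1,500 increments; reduction = 5 × $28 = $140, leaving $728.
Total: $409 + $728 = $1,137.

$1,137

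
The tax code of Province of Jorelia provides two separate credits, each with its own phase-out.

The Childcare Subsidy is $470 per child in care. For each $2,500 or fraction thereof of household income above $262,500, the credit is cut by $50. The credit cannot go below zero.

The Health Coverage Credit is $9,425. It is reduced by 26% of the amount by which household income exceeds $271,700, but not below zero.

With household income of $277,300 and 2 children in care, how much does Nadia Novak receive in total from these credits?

Childcare Subsidy: base = 2 × $470 = $940. income exceeds $262,500 by $14,800, which is 6 full-or-partial $2,500 increments; reduction = 6 × $50 = $300, leaving $640.
Health Coverage Credit: 26% of the $5,600 excess over $271,700 is $1,456; credit = $9,425 − $1,456 = $7,969.
Total: $640 + $7,969 = $8,609.

$8,609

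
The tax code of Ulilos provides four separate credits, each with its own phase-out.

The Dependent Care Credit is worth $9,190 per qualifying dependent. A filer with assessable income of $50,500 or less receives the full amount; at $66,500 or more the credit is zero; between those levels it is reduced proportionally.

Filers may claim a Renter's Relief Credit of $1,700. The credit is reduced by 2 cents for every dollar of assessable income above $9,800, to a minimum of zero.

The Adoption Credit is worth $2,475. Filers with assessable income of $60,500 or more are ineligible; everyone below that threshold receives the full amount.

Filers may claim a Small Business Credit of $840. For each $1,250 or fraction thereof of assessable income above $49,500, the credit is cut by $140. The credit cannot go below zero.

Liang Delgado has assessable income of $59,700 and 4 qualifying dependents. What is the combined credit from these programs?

Dependent Care Credit: base = 4 × $9,190 = $36,760. $59,700 is $9,200 into a $16,000 phase-out range, leaving 6,800/16,000 of the credit: $36,760 × 6,800/16,000 = $15,623.
Renter's Relief Credit: 2% of the $49,900 excess over $9,800 is $998; credit = $1,700 − $998 = $702.
Adoption Credit: $59,700 is below the $60,500 cutoff, so the full $2,475 applies.
Small Business Credit: income exceeds $49,500 by $10,200 → 9 increments × $140 = $1,260 ≥ base, so the credit is $0.
Total: $15,623 + $702 + $2,475 + $0 = $18,800.

$18,800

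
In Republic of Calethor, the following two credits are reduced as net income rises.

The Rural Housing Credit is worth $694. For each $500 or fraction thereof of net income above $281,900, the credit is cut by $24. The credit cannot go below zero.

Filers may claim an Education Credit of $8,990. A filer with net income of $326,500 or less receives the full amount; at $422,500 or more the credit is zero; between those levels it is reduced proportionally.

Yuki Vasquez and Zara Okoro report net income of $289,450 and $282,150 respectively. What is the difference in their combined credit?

$360

Yuki ($289,450): Rural Housing Credit: income exceeds $281,900 by $7,550, which is 16 full-or-partial $500 increments; reduction = 16 × $24 = $384, leaving $310. Education Credit: $289,450 is at or below the $326,500 threshold, so the full $8,990 applies. total $310 + $8,990 = $9,300
Zara ($282,150): Rural Housing Credit: income exceeds $281,900 by $250, which is 1 full-or-partial $500 increment; reduction = 1 × $24 = $24, leaving $670. Education Credit: $282,150 is at or below the $326,500 threshold, so the full $8,990 applies. total $670 + $8,990 = $9,660
Difference: |$9,300 − $9,660| = $360.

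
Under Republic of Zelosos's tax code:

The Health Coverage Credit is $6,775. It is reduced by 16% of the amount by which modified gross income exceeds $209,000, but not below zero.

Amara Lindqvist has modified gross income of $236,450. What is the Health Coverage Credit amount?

Health Coverage Credit: 16% of the $27,450 excess over $209,000 is $4,392; credit = $6,775 − $4,392 = $2,383.

$2,383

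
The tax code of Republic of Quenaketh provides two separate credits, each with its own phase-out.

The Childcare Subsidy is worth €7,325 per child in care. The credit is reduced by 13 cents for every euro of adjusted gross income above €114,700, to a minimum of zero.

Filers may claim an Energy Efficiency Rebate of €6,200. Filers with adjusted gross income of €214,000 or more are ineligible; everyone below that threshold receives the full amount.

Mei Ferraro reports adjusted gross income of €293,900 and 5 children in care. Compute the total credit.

€13,329

Childcare Subsidy: base = 5 × €7,325 = €36,625. 13% of the €179,200 excess over €114,700 is €23,296; credit = €36,625 − €23,296 = €13,329.
Energy Efficiency Rebate: €293,900 meets or exceeds the €214,000 cutoff, so the credit is €0.
Total: €13,329 + €0 = €13,329.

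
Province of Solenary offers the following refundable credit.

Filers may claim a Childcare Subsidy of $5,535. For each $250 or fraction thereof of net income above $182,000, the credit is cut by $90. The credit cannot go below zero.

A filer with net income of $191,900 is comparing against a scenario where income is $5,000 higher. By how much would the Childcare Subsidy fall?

At $191,900 — income exceeds $182,000 by $9,900, which is 40 full-or-partial $250 increments; reduction = 40 × $90 = $3,600, leaving $1,935.
At $196,900 — income exceeds $182,000 by $14,900, which is 60 full-or-partial $250 increments; reduction = 60 × $90 = $5,400, leaving $135.
Lost: $1,935 − $135 = $1,800.

$1,800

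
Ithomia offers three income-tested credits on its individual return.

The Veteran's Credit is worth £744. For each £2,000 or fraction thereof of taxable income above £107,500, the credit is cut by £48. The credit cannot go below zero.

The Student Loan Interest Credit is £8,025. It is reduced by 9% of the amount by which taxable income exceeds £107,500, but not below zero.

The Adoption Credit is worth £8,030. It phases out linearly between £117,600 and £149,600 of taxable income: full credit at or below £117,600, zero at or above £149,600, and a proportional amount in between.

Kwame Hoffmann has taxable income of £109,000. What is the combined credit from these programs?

£16,616

Veteran's Credit: income exceeds £107,500 by £1,500, which is 1 full-or-partial £2,000 increment; reduction = 1 × £48 = £48, leaving £696.
Student Loan Interest Credit: 9% of the £1,500 excess over £107,500 is £135; credit = £8,025 − £135 = £7,890.
Adoption Credit: £109,000 is at or below the £117,600 threshold, so the full £8,030 applies.
Total: £696 + £7,890 + £8,030 = £16,616.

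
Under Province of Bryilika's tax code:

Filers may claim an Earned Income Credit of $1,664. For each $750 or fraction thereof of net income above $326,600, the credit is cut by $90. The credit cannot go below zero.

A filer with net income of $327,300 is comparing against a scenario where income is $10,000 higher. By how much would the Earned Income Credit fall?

At $327,300 — income exceeds $326,600 by $700, which is 1 full-or-partial $750 increment; reduction = 1 × $90 = $90, leaving $1,574.
At $337,300 — income exceeds $326,600 by $10,700, which is 15 full-or-partial $750 increments; reduction = 15 × $90 = $1,350, leaving $314.
Lost: $1,574 − $314 = $1,260.

$1,260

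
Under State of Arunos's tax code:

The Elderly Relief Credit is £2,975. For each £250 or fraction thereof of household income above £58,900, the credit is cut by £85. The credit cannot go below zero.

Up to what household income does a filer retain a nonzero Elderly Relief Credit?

£67,400

After 34 increments the reduction is 34 × £85 = £2,890, leaving £85; one more increment wipes it out. Increment 34 ends at excess 34 × £250 = £8,500, so the highest qualifying income is £58,900 + £8,500 = £67,400.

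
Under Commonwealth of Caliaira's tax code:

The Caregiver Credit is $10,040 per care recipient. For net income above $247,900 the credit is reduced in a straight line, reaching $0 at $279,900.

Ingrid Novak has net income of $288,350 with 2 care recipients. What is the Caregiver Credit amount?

Caregiver Credit: base = 2 × $10,040 = $20,080. $288,350 is at or above $279,900, so the credit is $0.

$0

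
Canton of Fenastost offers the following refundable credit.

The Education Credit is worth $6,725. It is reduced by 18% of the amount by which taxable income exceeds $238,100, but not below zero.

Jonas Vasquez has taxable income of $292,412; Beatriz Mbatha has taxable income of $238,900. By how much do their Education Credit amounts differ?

$6,581

Jonas ($292,412): Education Credit: 18% of the $54,312 excess over $238,100 is $9,776.16 ≥ base, so the credit is $0.
Beatriz ($238,900): Education Credit: 18% of the $800 excess over $238,100 is $144; credit = $6,725 − $144 = $6,581.
Difference: |$0 − $6,581| = $6,581.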